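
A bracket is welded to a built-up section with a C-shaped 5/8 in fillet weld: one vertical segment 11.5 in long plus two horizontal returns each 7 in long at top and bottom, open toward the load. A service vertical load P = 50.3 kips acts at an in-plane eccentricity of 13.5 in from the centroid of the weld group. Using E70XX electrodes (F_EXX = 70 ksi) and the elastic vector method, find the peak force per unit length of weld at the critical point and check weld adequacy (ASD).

Total weld length L_w = 25.5 in. Treat welds as unit-width lines.
Centroid: x̄ = 2×7×3.5 / 25.5 = 1.922 in from the vertical weld.
Polar moment about centroid: J = I_x + I_y = [11.5³/12 + 2×7×5.75²] + [11.5×1.922² + 2(7³/12 + 7×1.578²)] = 724.1 in³.
Direct shear f_v = P/L_w = 50.3 / 25.5 = 1.973 kip/in (vertical).
Torsion M = P·e = 50.3 × 13.5 = 679.05 kip·in.
Critical point at (x, y) = (5.078, 5.75) from centroid. f_tx = M·y/J = 5.392 kip/in; f_ty = M·x/J = 4.762 kip/in.
Resultant f_max = √[f_tx² + (f_v + f_ty)²] = √[5.392² + (1.973 + 4.762)²] = 8.627 kip/in.
Capacity per unit length: r_n/Ω = (1/2.0) × 0.6 × 70 × (0.707 × 0.625) = 9.279 kip/in.
8.627 ≤ 9.279 → adequate.

f_max ≈ 8.63 kip/in; adequate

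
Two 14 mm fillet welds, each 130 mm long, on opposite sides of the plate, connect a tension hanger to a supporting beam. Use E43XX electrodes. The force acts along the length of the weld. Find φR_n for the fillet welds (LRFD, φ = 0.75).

φR_n ≈ 498 kN

E43XX → F_EXX = 430 MPa.
Effective throat t_e = 0.707 × 14 = 9.898 mm.
Total length L = 260 mm; A_we = 9.898 × 260 = 2573 mm².
F_nw = 0.6 F_EXX = 0.6 × 430 = 258 MPa.
φR_n = 0.75 × 258 × 2573 × 10⁻³ = 498 kN.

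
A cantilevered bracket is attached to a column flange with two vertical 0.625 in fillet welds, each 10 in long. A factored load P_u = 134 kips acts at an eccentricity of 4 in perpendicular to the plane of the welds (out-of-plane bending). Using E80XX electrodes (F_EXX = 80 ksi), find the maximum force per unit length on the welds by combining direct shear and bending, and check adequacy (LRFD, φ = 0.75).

f_max ≈ 17.4 kip/in; NOT adequate

L_w = 2 × 10 = 20 in; section modulus (unit throat) S = 2 × L²/6 = 33.33 in².
Direct shear f_v = P/L_w = 134/20 = 6.7 kip/in.
Moment M = P × e = 134 × 4 = 536 kip·in; bending f_b = M/S = 16.08 kip/in.
f_max = √(f_v² + f_b²) = √(6.7² + 16.08²) = 17.42 kip/in.
φr_n = 0.75 × 0.6 × 80 × (0.707 × 0.625) = 15.91 kip/in → NOT adequate.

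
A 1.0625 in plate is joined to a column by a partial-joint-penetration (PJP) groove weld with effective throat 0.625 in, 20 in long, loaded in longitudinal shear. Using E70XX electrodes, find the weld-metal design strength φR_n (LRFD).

φR_n ≈ 394 kip

E70XX → F_EXX = 70 ksi.
Effective throat (given) t_e = 0.625 in.
A_we = 0.625 × 20 = 12.5 in².
F_nw = 0.6 F_EXX = 42 ksi.
φR_n = 0.75 × 42 × 12.5 = 393.8 kip.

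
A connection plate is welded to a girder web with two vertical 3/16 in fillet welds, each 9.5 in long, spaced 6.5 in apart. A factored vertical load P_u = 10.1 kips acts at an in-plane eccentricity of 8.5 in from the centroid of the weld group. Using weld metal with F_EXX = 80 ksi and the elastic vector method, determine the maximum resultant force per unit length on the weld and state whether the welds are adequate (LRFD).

Total weld length L_w = 19 in. Treat welds as unit-width lines.
Polar moment about centroid: J = 2[d³/12 + d(b/2)²] = 2[9.5³/12 + 9.5×3.25²] = 343.6 in³.
Direct shear f_v = P/L_w = 10.1 / 19 = 0.5316 kip/in (vertical).
Torsion M = P·e = 10.1 × 8.5 = 85.85 kip·in.
Critical point at (x, y) = (3.25, 4.75) from centroid. f_tx = M·y/J = 1.187 kip/in; f_ty = M·x/J = 0.8121 kip/in.
Resultant f_max = √[f_tx² + (f_v + f_ty)²] = √[1.187² + (0.5316 + 0.8121)²] = 1.793 kip/in.
Capacity per unit length: φr_n = 0.75 × 0.6 × 80 × (0.707 × 0.1875) = 4.772 kip/in.
1.793 ≤ 4.772 → adequate.

f_max ≈ 1.79 kip/in; adequate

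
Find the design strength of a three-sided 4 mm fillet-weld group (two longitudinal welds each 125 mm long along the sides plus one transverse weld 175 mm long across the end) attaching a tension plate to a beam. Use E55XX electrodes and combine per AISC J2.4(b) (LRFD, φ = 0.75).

E55XX → F_EXX = 550 MPa.
t_e = 0.707 × 4 = 2.828 mm.
R_nwl = 0.6 × 550 × 2.828 × 250 × 10⁻³ = 233.3 kN (longitudinal, 2 welds).
R_nwt = 0.6 × 550 × 2.828 × 175 × 10⁻³ = 163.3 kN (transverse, base value).
(i) R_nwl + R_nwt = 396.6 kN; (ii) 0.85 R_nwl + 1.5 R_nwt = 443.3 kN.
R_n = max = 443.3 kN [governs: (ii)]; φR_n = 332.5 kN.

φR_n ≈ 332 kN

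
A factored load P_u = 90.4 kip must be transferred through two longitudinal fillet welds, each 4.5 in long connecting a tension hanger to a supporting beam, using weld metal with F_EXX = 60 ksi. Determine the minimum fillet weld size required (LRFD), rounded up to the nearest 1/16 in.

w = 9/16 in

Total weld length L = 9 in.
Required throat t_e = P_u / (φ × 0.6 F_EXX × L) = 90.4 / (0.75 × 0.6 × 60 × 9) = 0.372 in.
Required leg w = t_e / 0.707 = 0.5262 in → use 9/16 in.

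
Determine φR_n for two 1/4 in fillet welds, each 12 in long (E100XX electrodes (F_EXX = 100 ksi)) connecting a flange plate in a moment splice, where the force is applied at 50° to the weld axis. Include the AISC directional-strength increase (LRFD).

φR_n ≈ 255 kip

t_e = 0.707 × 0.25 = 0.1767 in; A_we = 0.1767 × 24 = 4.242 in².
Directional factor: 1.0 + 0.5 sin^1.5(50°) = 1.335.
F_nw = 0.6 × 100 × 1.335 = 80.11 ksi.
φR_n = 0.75 × 80.11 × 4.242 = 254.9 kip.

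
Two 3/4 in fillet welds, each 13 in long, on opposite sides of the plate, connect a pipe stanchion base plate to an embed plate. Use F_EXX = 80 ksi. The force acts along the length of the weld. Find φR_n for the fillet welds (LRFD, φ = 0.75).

φR_n ≈ 496 kips

Effective throat t_e = 0.707 × 0.75 = 0.5302 in.
Total length L = 26 in; A_we = 0.5302 × 26 = 13.79 in².
F_nw = 0.6 F_EXX = 0.6 × 80 = 48 ksi.
φR_n = 0.75 × 48 × 13.79 = 496.3 kips.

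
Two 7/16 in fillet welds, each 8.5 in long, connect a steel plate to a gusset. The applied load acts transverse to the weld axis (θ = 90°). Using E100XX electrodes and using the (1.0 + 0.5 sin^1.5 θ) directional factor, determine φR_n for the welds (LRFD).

φR_n ≈ 355 kip

E100XX → F_EXX = 100 ksi.
t_e = 0.707 × 0.4375 = 0.3093 in; A_we = 0.3093 × 17 = 5.258 in².
Directional factor: 1.0 + 0.5 sin^1.5(90°) = 1.5.
F_nw = 0.6 × 100 × 1.5 = 90 ksi.
φR_n = 0.75 × 90 × 5.258 = 354.9 kip.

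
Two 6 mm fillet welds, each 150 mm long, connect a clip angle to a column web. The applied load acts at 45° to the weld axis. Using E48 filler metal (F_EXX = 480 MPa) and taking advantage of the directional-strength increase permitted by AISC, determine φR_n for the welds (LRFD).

t_e = 0.707 × 6 = 4.242 mm; A_we = 4.242 × 300 = 1273 mm².
Directional factor: 1.0 + 0.5 sin^1.5(45°) = 1.297.
F_nw = 0.6 × 480 × 1.297 = 373.6 MPa.
φR_n = 0.75 × 373.6 × 1273 × 10⁻³ = 356.6 kN.

φR_n ≈ 357 kN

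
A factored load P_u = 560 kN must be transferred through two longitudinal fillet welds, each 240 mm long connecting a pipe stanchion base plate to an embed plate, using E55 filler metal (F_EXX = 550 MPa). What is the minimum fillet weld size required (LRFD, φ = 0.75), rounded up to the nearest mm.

Total weld length L = 480 mm.
Required throat t_e = P_u / (φ × 0.6 F_EXX × L) = 560 / (0.75 × 0.6 × 550 × 480 × 10⁻³) = 4.714 mm.
Required leg w = t_e / 0.707 = 6.667 mm → use 7 mm.

w = 7 mm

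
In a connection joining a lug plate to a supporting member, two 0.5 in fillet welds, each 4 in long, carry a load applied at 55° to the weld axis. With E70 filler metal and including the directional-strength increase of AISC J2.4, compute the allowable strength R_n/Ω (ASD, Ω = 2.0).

E70XX → F_EXX = 70 ksi.
t_e = 0.707 × 0.5 = 0.3535 in; A_we = 0.3535 × 8 = 2.828 in².
Directional factor: 1.0 + 0.5 sin^1.5(55°) = 1.371.
F_nw = 0.6 × 70 × 1.371 = 57.57 ksi.
R_n/Ω = (57.57 × 2.828) / 2.0 = 81.4 kip.

R_n/Ω ≈ 81.4 kip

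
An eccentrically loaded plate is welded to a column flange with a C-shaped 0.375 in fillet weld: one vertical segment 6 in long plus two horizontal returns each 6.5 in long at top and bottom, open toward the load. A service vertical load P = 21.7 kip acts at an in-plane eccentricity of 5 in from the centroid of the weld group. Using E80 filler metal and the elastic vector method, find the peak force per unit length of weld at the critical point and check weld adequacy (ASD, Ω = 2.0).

f_max ≈ 3.53 kip/in; adequate

E80XX → F_EXX = 80 ksi.
Total weld length L_w = 19 in. Treat welds as unit-width lines.
Centroid: x̄ = 2×6.5×3.25 / 19 = 2.224 in from the vertical weld.
Polar moment about centroid: J = I_x + I_y = [6³/12 + 2×6.5×3²] + [6×2.224² + 2(6.5³/12 + 6.5×1.026²)] = 224.1 in³.
Direct shear f_v = P/L_w = 21.7 / 19 = 1.142 kip/in (vertical).
Torsion M = P·e = 21.7 × 5 = 108.5 kip·in.
Critical point at (x, y) = (4.276, 3) from centroid. f_tx = M·y/J = 1.452 kip/in; f_ty = M·x/J = 2.07 kip/in.
Resultant f_max = √[f_tx² + (f_v + f_ty)²] = √[1.452² + (1.142 + 2.07)²] = 3.525 kip/in.
Capacity per unit length: r_n/Ω = (1/2.0) × 0.6 × 80 × (0.707 × 0.375) = 6.363 kip/in.
3.525 ≤ 6.363 → adequate.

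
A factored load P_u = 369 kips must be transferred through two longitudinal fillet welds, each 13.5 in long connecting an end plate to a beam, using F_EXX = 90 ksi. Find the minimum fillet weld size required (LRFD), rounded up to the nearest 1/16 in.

Total weld length L = 27 in.
Required throat t_e = P_u / (φ × 0.6 F_EXX × L) = 369 / (0.75 × 0.6 × 90 × 27) = 0.3374 in.
Required leg w = t_e / 0.707 = 0.4773 in → use 1/2 in.

w = 1/2 in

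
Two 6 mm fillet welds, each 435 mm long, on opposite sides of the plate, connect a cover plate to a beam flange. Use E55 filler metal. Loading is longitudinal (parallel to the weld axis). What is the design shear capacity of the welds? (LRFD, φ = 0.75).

E55XX → F_EXX = 550 MPa.
Effective throat t_e = 0.707 × 6 = 4.242 mm.
Total length L = 870 mm; A_we = 4.242 × 870 = 3691 mm².
F_nw = 0.6 F_EXX = 0.6 × 550 = 330 MPa.
φR_n = 0.75 × 330 × 3691 × 10⁻³ = 913.4 kN.

φR_n ≈ 913 kN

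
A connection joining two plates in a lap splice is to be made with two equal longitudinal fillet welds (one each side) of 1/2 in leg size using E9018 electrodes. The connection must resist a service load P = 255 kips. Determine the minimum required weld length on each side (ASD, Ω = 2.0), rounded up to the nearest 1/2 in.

E90XX → F_EXX = 90 ksi.
Throat t_e = 0.707 × 0.5 = 0.3535 in.
r_n/Ω = (0.6 × 90 × 0.3535) / 2.0 = 9.544 kip/in.
L_req = P / (r_n/Ω) = 255 / 9.544 = 26.72 in total.
Per side: 26.72 / 2 = 13.36 in.
Round up → use L = 13.5 in on each side.

L = 13.5 in on each side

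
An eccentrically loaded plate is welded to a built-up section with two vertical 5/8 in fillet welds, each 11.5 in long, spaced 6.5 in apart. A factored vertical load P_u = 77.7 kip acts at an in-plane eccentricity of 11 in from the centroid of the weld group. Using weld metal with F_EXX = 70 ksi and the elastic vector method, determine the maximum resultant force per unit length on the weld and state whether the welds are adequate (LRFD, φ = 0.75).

f_max ≈ 13.4 kip/in; adequate

Total weld length L_w = 23 in. Treat welds as unit-width lines.
Polar moment about centroid: J = 2[d³/12 + d(b/2)²] = 2[11.5³/12 + 11.5×3.25²] = 496.4 in³.
Direct shear f_v = P/L_w = 77.7 / 23 = 3.378 kip/in (vertical).
Torsion M = P·e = 77.7 × 11 = 854.7 kip·in.
Critical point at (x, y) = (3.25, 5.75) from centroid. f_tx = M·y/J = 9.9 kip/in; f_ty = M·x/J = 5.596 kip/in.
Resultant f_max = √[f_tx² + (f_v + f_ty)²] = √[9.9² + (3.378 + 5.596)²] = 13.36 kip/in.
Capacity per unit length: φr_n = 0.75 × 0.6 × 70 × (0.707 × 0.625) = 13.92 kip/in.
13.36 ≤ 13.92 → adequate.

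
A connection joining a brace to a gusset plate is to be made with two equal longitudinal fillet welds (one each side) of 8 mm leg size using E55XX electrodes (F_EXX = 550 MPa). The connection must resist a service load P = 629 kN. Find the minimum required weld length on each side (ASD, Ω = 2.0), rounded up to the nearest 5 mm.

Throat t_e = 0.707 × 8 = 5.656 mm.
r_n/Ω = (0.6 × 550 × 5.656) / 2.0 = 933.2 N/mm = 0.9332 kN/mm.
L_req = P / (r_n/Ω) = 629 / 0.9332 = 674 mm total.
Per side: 674 / 2 = 337 mm.
Round up → use L = 340 mm on each side.

L = 340 mm on each side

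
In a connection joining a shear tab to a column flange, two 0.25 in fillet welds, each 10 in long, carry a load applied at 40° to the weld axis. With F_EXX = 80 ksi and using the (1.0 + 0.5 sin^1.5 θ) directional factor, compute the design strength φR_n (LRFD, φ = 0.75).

t_e = 0.707 × 0.25 = 0.1767 in; A_we = 0.1767 × 20 = 3.535 in².
Directional factor: 1.0 + 0.5 sin^1.5(40°) = 1.258.
F_nw = 0.6 × 80 × 1.258 = 60.37 ksi.
φR_n = 0.75 × 60.37 × 3.535 = 160.1 kips.

φR_n ≈ 160 kips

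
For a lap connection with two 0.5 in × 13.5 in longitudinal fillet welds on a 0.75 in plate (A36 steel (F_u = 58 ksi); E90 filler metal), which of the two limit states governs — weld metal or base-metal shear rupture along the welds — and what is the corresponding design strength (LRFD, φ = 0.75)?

E90XX → F_EXX = 90 ksi.
t_e = 0.707 × 0.5 = 0.3535 in; L = 27 in.
Weld metal: φR_n = 0.75 × 0.6 × 90 × 0.3535 × 27 = 386.6 kip.
Base metal (shear rupture): φR_n = 0.75 × 0.6 × 58 × 0.75 × 27 = 528.5 kip.
Governing: weld metal.

φR_n ≈ 387 kip (weld metal governs)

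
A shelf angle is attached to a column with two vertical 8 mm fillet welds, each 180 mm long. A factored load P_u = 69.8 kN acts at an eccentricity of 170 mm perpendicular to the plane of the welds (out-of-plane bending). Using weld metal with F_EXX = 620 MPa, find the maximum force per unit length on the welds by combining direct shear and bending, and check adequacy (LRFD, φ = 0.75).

f_max ≈ 1120 N/mm; adequate

L_w = 2 × 180 = 360 mm; section modulus (unit throat) S = 2 × L²/6 = 10800 mm².
Direct shear f_v = P/L_w = 69.8×10³/360 = 193.9 N/mm.
Moment M = P × e = 69.8×10³ × 170 = 11866000 N·mm; bending f_b = M/S = 1099 N/mm.
f_max = √(f_v² + f_b²) = √(193.9² + 1099²) = 1116 N/mm.
φr_n = 0.75 × 0.6 × 620 × (0.707 × 8) = 1578 N/mm → adequate.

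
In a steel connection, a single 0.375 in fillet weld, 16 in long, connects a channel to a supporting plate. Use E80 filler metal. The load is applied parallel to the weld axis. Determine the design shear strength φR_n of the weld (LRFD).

φR_n ≈ 153 kip

E80XX → F_EXX = 80 ksi.
Effective throat t_e = 0.707 × 0.375 = 0.2651 in.
Total length L = 16 in; A_we = 0.2651 × 16 = 4.242 in².
F_nw = 0.6 F_EXX = 0.6 × 80 = 48 ksi.
φR_n = 0.75 × 48 × 4.242 = 152.7 kip.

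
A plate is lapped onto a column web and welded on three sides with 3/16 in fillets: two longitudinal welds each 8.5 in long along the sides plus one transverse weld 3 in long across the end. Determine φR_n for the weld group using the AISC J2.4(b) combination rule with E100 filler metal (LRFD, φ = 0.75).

E100XX → F_EXX = 100 ksi.
t_e = 0.707 × 0.1875 = 0.1326 in.
R_nwl = 0.6 × 100 × 0.1326 × 17 = 135.2 kips (longitudinal, 2 welds).
R_nwt = 0.6 × 100 × 0.1326 × 3 = 23.86 kips (transverse, base value).
(i) R_nwl + R_nwt = 159.1 kips; (ii) 0.85 R_nwl + 1.5 R_nwt = 150.7 kips.
R_n = max = 159.1 kips [governs: (i)]; φR_n = 119.3 kips.

φR_n ≈ 119 kips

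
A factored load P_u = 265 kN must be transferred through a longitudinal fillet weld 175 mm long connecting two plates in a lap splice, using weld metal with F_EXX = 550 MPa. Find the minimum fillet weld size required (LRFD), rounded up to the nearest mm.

w = 9 mm

Total weld length L = 175 mm.
Required throat t_e = P_u / (φ × 0.6 F_EXX × L) = 265 / (0.75 × 0.6 × 550 × 175 × 10⁻³) = 6.118 mm.
Required leg w = t_e / 0.707 = 8.654 mm → use 9 mm.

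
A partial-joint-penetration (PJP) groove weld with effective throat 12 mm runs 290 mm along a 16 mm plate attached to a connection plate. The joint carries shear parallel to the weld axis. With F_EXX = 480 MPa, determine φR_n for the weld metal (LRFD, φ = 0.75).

φR_n ≈ 752 kN

Effective throat (given) t_e = 12 mm.
A_we = 12 × 290 = 3480 mm².
F_nw = 0.6 F_EXX = 288 MPa.
φR_n = 0.75 × 288 × 3480 × 10⁻³ = 751.7 kN.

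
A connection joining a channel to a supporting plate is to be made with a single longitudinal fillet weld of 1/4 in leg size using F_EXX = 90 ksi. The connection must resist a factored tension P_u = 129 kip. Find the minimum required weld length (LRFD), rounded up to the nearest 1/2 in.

Throat t_e = 0.707 × 0.25 = 0.1767 in.
φr_n = 0.75 × 0.6 × 90 × 0.1767 = 7.158 kip/in.
L_req = P_u / φr_n = 129 / 7.158 = 18.02 in total.
Round up → use L = 18.5 in.

L = 18.5 in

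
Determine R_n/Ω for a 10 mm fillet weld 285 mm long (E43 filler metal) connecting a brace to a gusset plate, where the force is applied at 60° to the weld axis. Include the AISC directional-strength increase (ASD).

E43XX → F_EXX = 430 MPa.
t_e = 0.707 × 10 = 7.07 mm; A_we = 7.07 × 285 = 2015 mm².
Directional factor: 1.0 + 0.5 sin^1.5(60°) = 1.403.
F_nw = 0.6 × 430 × 1.403 = 362 MPa.
R_n/Ω = (362 × 2015) / 2.0 × 10⁻³ = 364.7 kN.

R_n/Ω ≈ 365 kN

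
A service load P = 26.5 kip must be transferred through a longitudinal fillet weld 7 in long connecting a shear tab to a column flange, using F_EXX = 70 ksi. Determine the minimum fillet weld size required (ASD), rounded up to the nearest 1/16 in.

w = 5/16 in

Total weld length L = 7 in.
Required throat t_e = P × Ω / (0.6 F_EXX × L) = 26.5 × 2.0 / (0.6 × 70 × 7) = 0.1803 in.
Required leg w = t_e / 0.707 = 0.255 in → use 5/16 in.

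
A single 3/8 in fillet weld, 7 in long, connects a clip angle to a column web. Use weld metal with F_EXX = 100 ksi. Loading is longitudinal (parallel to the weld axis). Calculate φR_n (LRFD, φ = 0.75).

Effective throat t_e = 0.707 × 0.375 = 0.2651 in.
Total length L = 7 in; A_we = 0.2651 × 7 = 1.856 in².
F_nw = 0.6 F_EXX = 0.6 × 100 = 60 ksi.
φR_n = 0.75 × 60 × 1.856 = 83.51 kip.

φR_n ≈ 83.5 kip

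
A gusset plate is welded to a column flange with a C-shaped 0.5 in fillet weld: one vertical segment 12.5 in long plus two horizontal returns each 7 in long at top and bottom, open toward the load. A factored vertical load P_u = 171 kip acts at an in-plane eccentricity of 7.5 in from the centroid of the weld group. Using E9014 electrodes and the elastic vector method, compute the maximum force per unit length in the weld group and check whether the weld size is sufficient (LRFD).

E90XX → F_EXX = 90 ksi.
Total weld length L_w = 26.5 in. Treat welds as unit-width lines.
Centroid: x̄ = 2×7×3.5 / 26.5 = 1.849 in from the vertical weld.
Polar moment about centroid: J = I_x + I_y = [12.5³/12 + 2×7×6.25²] + [12.5×1.849² + 2(7³/12 + 7×1.651²)] = 847.7 in³.
Direct shear f_v = P/L_w = 171 / 26.5 = 6.453 kip/in (vertical).
Torsion M = P·e = 171 × 7.5 = 1282.5 kip·in.
Critical point at (x, y) = (5.151, 6.25) from centroid. f_tx = M·y/J = 9.456 kip/in; f_ty = M·x/J = 7.793 kip/in.
Resultant f_max = √[f_tx² + (f_v + f_ty)²] = √[9.456² + (6.453 + 7.793)²] = 17.1 kip/in.
Capacity per unit length: φr_n = 0.75 × 0.6 × 90 × (0.707 × 0.5) = 14.32 kip/in.
17.1 > 14.32 → NOT adequate.

f_max ≈ 17.1 kip/in; NOT adequate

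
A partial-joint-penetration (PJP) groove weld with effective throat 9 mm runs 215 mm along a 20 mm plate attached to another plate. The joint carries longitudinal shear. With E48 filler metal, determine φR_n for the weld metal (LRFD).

E48XX → F_EXX = 480 MPa.
Effective throat (given) t_e = 9 mm.
A_we = 9 × 215 = 1935 mm².
F_nw = 0.6 F_EXX = 288 MPa.
φR_n = 0.75 × 288 × 1935 × 10⁻³ = 418 kN.

φR_n ≈ 418 kN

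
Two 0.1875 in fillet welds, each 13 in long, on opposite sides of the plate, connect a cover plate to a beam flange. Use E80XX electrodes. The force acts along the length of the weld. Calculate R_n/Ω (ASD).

R_n/Ω ≈ 82.7 kips

E80XX → F_EXX = 80 ksi.
Effective throat t_e = 0.707 × 0.1875 = 0.1326 in.
Total length L = 26 in; A_we = 0.1326 × 26 = 3.447 in².
F_nw = 0.6 F_EXX = 0.6 × 80 = 48 ksi.
R_n = 48 × 3.447 = 165.4 kips; R_n/Ω = 165.4/2.0 = 82.72 kips.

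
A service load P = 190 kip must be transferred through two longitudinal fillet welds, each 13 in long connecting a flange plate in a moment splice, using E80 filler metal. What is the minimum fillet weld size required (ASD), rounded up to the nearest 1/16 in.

w = 7/16 in

E80XX → F_EXX = 80 ksi.
Total weld length L = 26 in.
Required throat t_e = P × Ω / (0.6 F_EXX × L) = 190 × 2.0 / (0.6 × 80 × 26) = 0.3045 in.
Required leg w = t_e / 0.707 = 0.4307 in → use 7/16 in.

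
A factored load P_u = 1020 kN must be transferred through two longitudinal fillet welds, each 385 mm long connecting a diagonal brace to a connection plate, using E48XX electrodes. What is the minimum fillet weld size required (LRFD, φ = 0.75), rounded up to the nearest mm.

E48XX → F_EXX = 480 MPa.
Total weld length L = 770 mm.
Required throat t_e = P_u / (φ × 0.6 F_EXX × L) = 1020 / (0.75 × 0.6 × 480 × 770 × 10⁻³) = 6.133 mm.
Required leg w = t_e / 0.707 = 8.674 mm → use 9 mm.

w = 9 mm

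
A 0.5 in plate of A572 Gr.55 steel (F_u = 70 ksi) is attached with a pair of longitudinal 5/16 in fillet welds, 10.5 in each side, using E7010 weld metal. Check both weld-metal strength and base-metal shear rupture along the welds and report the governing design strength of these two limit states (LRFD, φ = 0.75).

E70XX → F_EXX = 70 ksi.
t_e = 0.707 × 0.3125 = 0.2209 in; L = 21 in.
Weld metal: φR_n = 0.75 × 0.6 × 70 × 0.2209 × 21 = 146.2 kips.
Base metal (shear rupture): φR_n = 0.75 × 0.6 × 70 × 0.5 × 21 = 330.8 kips.
Governing: weld metal.

φR_n ≈ 146 kips (weld metal governs)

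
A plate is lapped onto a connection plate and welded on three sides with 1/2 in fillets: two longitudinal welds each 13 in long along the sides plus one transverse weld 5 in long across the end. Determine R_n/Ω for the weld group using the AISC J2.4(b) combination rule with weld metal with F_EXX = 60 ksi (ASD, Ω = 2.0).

t_e = 0.707 × 0.5 = 0.3535 in.
R_nwl = 0.6 × 60 × 0.3535 × 26 = 330.9 kip (longitudinal, 2 welds).
R_nwt = 0.6 × 60 × 0.3535 × 5 = 63.63 kip (transverse, base value).
(i) R_nwl + R_nwt = 394.5 kip; (ii) 0.85 R_nwl + 1.5 R_nwt = 376.7 kip.
R_n = max = 394.5 kip [governs: (i)]; R_n/Ω = 197.3 kip.

R_n/Ω ≈ 197 kip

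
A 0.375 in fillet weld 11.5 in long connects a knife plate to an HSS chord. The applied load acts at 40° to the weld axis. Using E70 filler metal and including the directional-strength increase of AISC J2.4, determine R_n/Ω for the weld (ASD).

R_n/Ω ≈ 80.5 kips

E70XX → F_EXX = 70 ksi.
t_e = 0.707 × 0.375 = 0.2651 in; A_we = 0.2651 × 11.5 = 3.049 in².
Directional factor: 1.0 + 0.5 sin^1.5(40°) = 1.258.
F_nw = 0.6 × 70 × 1.258 = 52.82 ksi.
R_n/Ω = (52.82 × 3.049) / 2.0 = 80.53 kips.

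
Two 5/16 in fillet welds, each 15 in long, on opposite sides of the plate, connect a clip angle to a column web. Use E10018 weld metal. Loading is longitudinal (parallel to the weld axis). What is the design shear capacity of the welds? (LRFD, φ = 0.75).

φR_n ≈ 298 kips

E100XX → F_EXX = 100 ksi.
Effective throat t_e = 0.707 × 0.3125 = 0.2209 in.
Total length L = 30 in; A_we = 0.2209 × 30 = 6.628 in².
F_nw = 0.6 F_EXX = 0.6 × 100 = 60 ksi.
φR_n = 0.75 × 60 × 6.628 = 298.3 kips.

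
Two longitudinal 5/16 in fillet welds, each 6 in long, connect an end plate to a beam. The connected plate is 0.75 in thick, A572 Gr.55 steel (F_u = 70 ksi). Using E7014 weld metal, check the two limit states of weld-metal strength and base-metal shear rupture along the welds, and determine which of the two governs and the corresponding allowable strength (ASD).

E70XX → F_EXX = 70 ksi.
t_e = 0.707 × 0.3125 = 0.2209 in; L = 12 in.
Weld metal: R_n/Ω = (1/2.0) × 0.6 × 70 × 0.2209 × 12 = 55.68 kip.
Base metal (shear rupture): R_n/Ω = (1/2.0) × 0.6 × 70 × 0.75 × 12 = 189 kip.
Governing: weld metal.

R_n/Ω ≈ 55.7 kip (weld metal governs)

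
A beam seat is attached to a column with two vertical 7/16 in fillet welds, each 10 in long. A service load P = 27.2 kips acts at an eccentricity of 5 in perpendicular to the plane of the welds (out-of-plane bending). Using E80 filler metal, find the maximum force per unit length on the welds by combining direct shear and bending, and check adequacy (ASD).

f_max ≈ 4.3 kip/in; adequate

E80XX → F_EXX = 80 ksi.
L_w = 2 × 10 = 20 in; section modulus (unit throat) S = 2 × L²/6 = 33.33 in².
Direct shear f_v = P/L_w = 27.2/20 = 1.36 kip/in.
Moment M = P × e = 27.2 × 5 = 136 kip·in; bending f_b = M/S = 4.08 kip/in.
f_max = √(f_v² + f_b²) = √(1.36² + 4.08²) = 4.301 kip/in.
r_n/Ω = (1/2.0) × 0.6 × 80 × (0.707 × 0.4375) = 7.423 kip/in → adequate.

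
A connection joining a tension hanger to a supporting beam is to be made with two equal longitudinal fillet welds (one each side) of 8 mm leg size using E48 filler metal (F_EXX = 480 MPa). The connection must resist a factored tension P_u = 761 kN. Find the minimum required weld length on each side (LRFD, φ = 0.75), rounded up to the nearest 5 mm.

Throat t_e = 0.707 × 8 = 5.656 mm.
φr_n = 0.75 × 0.6 × 480 × 5.656 × 10⁻³ = 1.222 kN/mm.
L_req = P_u / φr_n = 761 / 1.222 = 622.9 mm total.
Per side: 622.9 / 2 = 311.5 mm.
Round up → use L = 315 mm on each side.

L = 315 mm on each side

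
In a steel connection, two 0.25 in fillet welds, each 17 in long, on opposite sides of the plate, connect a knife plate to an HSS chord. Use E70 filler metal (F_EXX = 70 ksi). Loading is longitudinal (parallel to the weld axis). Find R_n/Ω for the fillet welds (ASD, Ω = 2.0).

R_n/Ω ≈ 126 kip

Effective throat t_e = 0.707 × 0.25 = 0.1767 in.
Total length L = 34 in; A_we = 0.1767 × 34 = 6.01 in².
F_nw = 0.6 F_EXX = 0.6 × 70 = 42 ksi.
R_n = 42 × 6.01 = 252.4 kip; R_n/Ω = 252.4/2.0 = 126.2 kip.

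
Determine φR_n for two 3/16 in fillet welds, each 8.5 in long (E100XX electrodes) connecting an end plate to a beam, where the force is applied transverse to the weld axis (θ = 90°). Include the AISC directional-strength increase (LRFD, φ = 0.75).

E100XX → F_EXX = 100 ksi.
t_e = 0.707 × 0.1875 = 0.1326 in; A_we = 0.1326 × 17 = 2.254 in².
Directional factor: 1.0 + 0.5 sin^1.5(90°) = 1.5.
F_nw = 0.6 × 100 × 1.5 = 90 ksi.
φR_n = 0.75 × 90 × 2.254 = 152.1 kip.

φR_n ≈ 152 kip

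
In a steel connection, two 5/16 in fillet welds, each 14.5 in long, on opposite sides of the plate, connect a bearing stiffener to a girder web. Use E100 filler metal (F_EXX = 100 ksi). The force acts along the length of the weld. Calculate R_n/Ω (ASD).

Effective throat t_e = 0.707 × 0.3125 = 0.2209 in.
Total length L = 29 in; A_we = 0.2209 × 29 = 6.407 in².
F_nw = 0.6 F_EXX = 0.6 × 100 = 60 ksi.
R_n = 60 × 6.407 = 384.4 kips; R_n/Ω = 384.4/2.0 = 192.2 kips.

R_n/Ω ≈ 192 kips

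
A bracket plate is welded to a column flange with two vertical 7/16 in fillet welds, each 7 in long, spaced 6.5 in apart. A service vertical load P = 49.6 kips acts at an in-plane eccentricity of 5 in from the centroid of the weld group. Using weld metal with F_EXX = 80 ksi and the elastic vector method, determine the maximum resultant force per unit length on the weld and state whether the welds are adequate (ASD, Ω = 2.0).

f_max ≈ 8.59 kip/in; NOT adequate

Total weld length L_w = 14 in. Treat welds as unit-width lines.
Polar moment about centroid: J = 2[d³/12 + d(b/2)²] = 2[7³/12 + 7×3.25²] = 205 in³.
Direct shear f_v = P/L_w = 49.6 / 14 = 3.543 kip/in (vertical).
Torsion M = P·e = 49.6 × 5 = 248 kip·in.
Critical point at (x, y) = (3.25, 3.5) from centroid. f_tx = M·y/J = 4.233 kip/in; f_ty = M·x/J = 3.931 kip/in.
Resultant f_max = √[f_tx² + (f_v + f_ty)²] = √[4.233² + (3.543 + 3.931)²] = 8.589 kip/in.
Capacity per unit length: r_n/Ω = (1/2.0) × 0.6 × 80 × (0.707 × 0.4375) = 7.423 kip/in.
8.589 > 7.423 → NOT adequate.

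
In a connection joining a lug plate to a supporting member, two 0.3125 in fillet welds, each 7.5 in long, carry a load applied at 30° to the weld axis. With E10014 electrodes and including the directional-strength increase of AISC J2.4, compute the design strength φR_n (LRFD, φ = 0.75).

φR_n ≈ 175 kip

E100XX → F_EXX = 100 ksi.
t_e = 0.707 × 0.3125 = 0.2209 in; A_we = 0.2209 × 15 = 3.314 in².
Directional factor: 1.0 + 0.5 sin^1.5(30°) = 1.177.
F_nw = 0.6 × 100 × 1.177 = 70.61 ksi.
φR_n = 0.75 × 70.61 × 3.314 = 175.5 kip.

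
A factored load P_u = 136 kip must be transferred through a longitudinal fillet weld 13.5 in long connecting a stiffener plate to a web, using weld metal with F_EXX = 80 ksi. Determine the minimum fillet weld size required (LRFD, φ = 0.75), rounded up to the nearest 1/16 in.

Total weld length L = 13.5 in.
Required throat t_e = P_u / (φ × 0.6 F_EXX × L) = 136 / (0.75 × 0.6 × 80 × 13.5) = 0.2798 in.
Required leg w = t_e / 0.707 = 0.3958 in → use 7/16 in.

w = 7/16 in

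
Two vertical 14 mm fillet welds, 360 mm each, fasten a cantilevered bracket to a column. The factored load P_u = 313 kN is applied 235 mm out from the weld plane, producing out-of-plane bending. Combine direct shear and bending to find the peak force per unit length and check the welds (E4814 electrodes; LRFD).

E48XX → F_EXX = 480 MPa.
L_w = 2 × 360 = 720 mm; section modulus (unit throat) S = 2 × L²/6 = 43200 mm².
Direct shear f_v = P/L_w = 313×10³/720 = 434.7 N/mm.
Moment M = P × e = 313×10³ × 235 = 73555000 N·mm; bending f_b = M/S = 1703 N/mm.
f_max = √(f_v² + f_b²) = √(434.7² + 1703²) = 1757 N/mm.
φr_n = 0.75 × 0.6 × 480 × (0.707 × 14) = 2138 N/mm → adequate.

f_max ≈ 1760 N/mm; adequate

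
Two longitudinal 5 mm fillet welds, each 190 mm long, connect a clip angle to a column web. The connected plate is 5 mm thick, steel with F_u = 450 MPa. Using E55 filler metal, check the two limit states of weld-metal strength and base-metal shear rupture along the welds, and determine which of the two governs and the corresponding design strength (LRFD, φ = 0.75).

E55XX → F_EXX = 550 MPa.
t_e = 0.707 × 5 = 3.535 mm; L = 380 mm.
Weld metal: φR_n = 0.75 × 0.6 × 550 × 3.535 × 380 × 10⁻³ = 332.5 kN.
Base metal (shear rupture): φR_n = 0.75 × 0.6 × 450 × 5 × 380 × 10⁻³ = 384.8 kN.
Governing: weld metal.

φR_n ≈ 332 kN (weld metal governs)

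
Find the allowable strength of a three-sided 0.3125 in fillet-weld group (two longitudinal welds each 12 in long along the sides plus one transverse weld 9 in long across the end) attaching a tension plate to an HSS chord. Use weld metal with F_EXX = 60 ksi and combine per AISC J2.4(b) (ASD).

t_e = 0.707 × 0.3125 = 0.2209 in.
R_nwl = 0.6 × 60 × 0.2209 × 24 = 190.9 kips (longitudinal, 2 welds).
R_nwt = 0.6 × 60 × 0.2209 × 9 = 71.58 kips (transverse, base value).
(i) R_nwl + R_nwt = 262.5 kips; (ii) 0.85 R_nwl + 1.5 R_nwt = 269.6 kips.
R_n = max = 269.6 kips [governs: (ii)]; R_n/Ω = 134.8 kips.

R_n/Ω ≈ 135 kips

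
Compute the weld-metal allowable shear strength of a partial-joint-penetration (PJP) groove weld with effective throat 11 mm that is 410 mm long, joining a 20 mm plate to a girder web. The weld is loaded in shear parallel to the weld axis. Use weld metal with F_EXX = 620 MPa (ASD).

Effective throat (given) t_e = 11 mm.
A_we = 11 × 410 = 4510 mm².
F_nw = 0.6 F_EXX = 372 MPa.
R_n/Ω = (372 × 4510) / 2.0 × 10⁻³ = 838.9 kN.

R_n/Ω ≈ 839 kN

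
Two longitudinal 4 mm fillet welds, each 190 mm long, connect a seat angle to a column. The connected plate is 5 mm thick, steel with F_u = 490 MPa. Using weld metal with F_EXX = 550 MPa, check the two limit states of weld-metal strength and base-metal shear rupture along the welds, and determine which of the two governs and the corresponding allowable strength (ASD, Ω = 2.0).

R_n/Ω ≈ 177 kN (weld metal governs)

t_e = 0.707 × 4 = 2.828 mm; L = 380 mm.
Weld metal: R_n/Ω = (1/2.0) × 0.6 × 550 × 2.828 × 380 × 10⁻³ = 177.3 kN.
Base metal (shear rupture): R_n/Ω = (1/2.0) × 0.6 × 490 × 5 × 380 × 10⁻³ = 279.3 kN.
Governing: weld metal.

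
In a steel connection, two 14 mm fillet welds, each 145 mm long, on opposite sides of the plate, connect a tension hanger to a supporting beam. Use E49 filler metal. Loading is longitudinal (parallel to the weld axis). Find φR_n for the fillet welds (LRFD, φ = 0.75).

φR_n ≈ 633 kN

E49XX → F_EXX = 490 MPa.
Effective throat t_e = 0.707 × 14 = 9.898 mm.
Total length L = 290 mm; A_we = 9.898 × 290 = 2870 mm².
F_nw = 0.6 F_EXX = 0.6 × 490 = 294 MPa.
φR_n = 0.75 × 294 × 2870 × 10⁻³ = 632.9 kN.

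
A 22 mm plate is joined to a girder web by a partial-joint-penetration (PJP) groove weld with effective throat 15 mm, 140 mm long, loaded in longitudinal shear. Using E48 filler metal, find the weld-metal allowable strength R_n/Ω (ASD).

E48XX → F_EXX = 480 MPa.
Effective throat (given) t_e = 15 mm.
A_we = 15 × 140 = 2100 mm².
F_nw = 0.6 F_EXX = 288 MPa.
R_n/Ω = (288 × 2100) / 2.0 × 10⁻³ = 302.4 kN.

R_n/Ω ≈ 302 kN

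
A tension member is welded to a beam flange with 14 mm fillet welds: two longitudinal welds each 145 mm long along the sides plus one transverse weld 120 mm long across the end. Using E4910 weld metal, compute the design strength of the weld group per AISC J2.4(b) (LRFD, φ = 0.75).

φR_n ≈ 931 kN

E49XX → F_EXX = 490 MPa.
t_e = 0.707 × 14 = 9.898 mm.
R_nwl = 0.6 × 490 × 9.898 × 290 × 10⁻³ = 843.9 kN (longitudinal, 2 welds).
R_nwt = 0.6 × 490 × 9.898 × 120 × 10⁻³ = 349.2 kN (transverse, base value).
(i) R_nwl + R_nwt = 1193 kN; (ii) 0.85 R_nwl + 1.5 R_nwt = 1241 kN.
R_n = max = 1241 kN [governs: (ii)]; φR_n = 930.8 kN.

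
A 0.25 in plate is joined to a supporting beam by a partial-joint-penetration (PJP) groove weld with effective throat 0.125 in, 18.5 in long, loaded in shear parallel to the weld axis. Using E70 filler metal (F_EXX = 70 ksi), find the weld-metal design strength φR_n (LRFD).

Effective throat (given) t_e = 0.125 in.
A_we = 0.125 × 18.5 = 2.312 in².
F_nw = 0.6 F_EXX = 42 ksi.
φR_n = 0.75 × 42 × 2.312 = 72.84 kip.

φR_n ≈ 72.8 kip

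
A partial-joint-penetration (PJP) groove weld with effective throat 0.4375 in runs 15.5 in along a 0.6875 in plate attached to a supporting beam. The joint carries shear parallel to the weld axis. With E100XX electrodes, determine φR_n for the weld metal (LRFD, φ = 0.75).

φR_n ≈ 305 kips

E100XX → F_EXX = 100 ksi.
Effective throat (given) t_e = 0.4375 in.
A_we = 0.4375 × 15.5 = 6.781 in².
F_nw = 0.6 F_EXX = 60 ksi.
φR_n = 0.75 × 60 × 6.781 = 305.2 kips.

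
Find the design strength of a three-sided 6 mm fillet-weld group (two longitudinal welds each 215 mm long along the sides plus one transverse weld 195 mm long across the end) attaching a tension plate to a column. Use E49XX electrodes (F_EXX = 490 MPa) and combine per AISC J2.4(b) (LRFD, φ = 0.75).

φR_n ≈ 615 kN

t_e = 0.707 × 6 = 4.242 mm.
R_nwl = 0.6 × 490 × 4.242 × 430 × 10⁻³ = 536.3 kN (longitudinal, 2 welds).
R_nwt = 0.6 × 490 × 4.242 × 195 × 10⁻³ = 243.2 kN (transverse, base value).
(i) R_nwl + R_nwt = 779.5 kN; (ii) 0.85 R_nwl + 1.5 R_nwt = 820.6 kN.
R_n = max = 820.6 kN [governs: (ii)]; φR_n = 615.5 kN.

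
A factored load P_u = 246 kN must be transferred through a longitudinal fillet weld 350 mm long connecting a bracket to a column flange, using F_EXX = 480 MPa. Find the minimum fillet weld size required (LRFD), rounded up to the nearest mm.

w = 5 mm

Total weld length L = 350 mm.
Required throat t_e = P_u / (φ × 0.6 F_EXX × L) = 246 / (0.75 × 0.6 × 480 × 350 × 10⁻³) = 3.254 mm.
Required leg w = t_e / 0.707 = 4.603 mm → use 5 mm.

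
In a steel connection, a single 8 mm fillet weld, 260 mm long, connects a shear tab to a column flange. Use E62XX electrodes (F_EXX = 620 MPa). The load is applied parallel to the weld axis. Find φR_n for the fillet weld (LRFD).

Effective throat t_e = 0.707 × 8 = 5.656 mm.
Total length L = 260 mm; A_we = 5.656 × 260 = 1471 mm².
F_nw = 0.6 F_EXX = 0.6 × 620 = 372 MPa.
φR_n = 0.75 × 372 × 1471 × 10⁻³ = 410.3 kN.

φR_n ≈ 410 kN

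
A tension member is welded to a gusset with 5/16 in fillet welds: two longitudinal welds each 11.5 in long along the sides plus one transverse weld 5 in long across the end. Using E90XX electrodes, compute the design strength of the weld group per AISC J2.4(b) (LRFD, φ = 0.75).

E90XX → F_EXX = 90 ksi.
t_e = 0.707 × 0.3125 = 0.2209 in.
R_nwl = 0.6 × 90 × 0.2209 × 23 = 274.4 kips (longitudinal, 2 welds).
R_nwt = 0.6 × 90 × 0.2209 × 5 = 59.65 kips (transverse, base value).
(i) R_nwl + R_nwt = 334.1 kips; (ii) 0.85 R_nwl + 1.5 R_nwt = 322.7 kips.
R_n = max = 334.1 kips [governs: (i)]; φR_n = 250.5 kips.

φR_n ≈ 251 kips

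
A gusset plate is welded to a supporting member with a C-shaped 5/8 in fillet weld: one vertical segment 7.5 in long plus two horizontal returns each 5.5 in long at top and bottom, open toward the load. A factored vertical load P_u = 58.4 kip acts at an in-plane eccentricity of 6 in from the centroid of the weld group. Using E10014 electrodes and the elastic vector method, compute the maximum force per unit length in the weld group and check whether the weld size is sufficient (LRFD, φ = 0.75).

f_max ≈ 10 kip/in; adequate

E100XX → F_EXX = 100 ksi.
Total weld length L_w = 18.5 in. Treat welds as unit-width lines.
Centroid: x̄ = 2×5.5×2.75 / 18.5 = 1.635 in from the vertical weld.
Polar moment about centroid: J = I_x + I_y = [7.5³/12 + 2×5.5×3.75²] + [7.5×1.635² + 2(5.5³/12 + 5.5×1.115²)] = 251.3 in³.
Direct shear f_v = P/L_w = 58.4 / 18.5 = 3.157 kip/in (vertical).
Torsion M = P·e = 58.4 × 6 = 350.4 kip·in.
Critical point at (x, y) = (3.865, 3.75) from centroid. f_tx = M·y/J = 5.229 kip/in; f_ty = M·x/J = 5.389 kip/in.
Resultant f_max = √[f_tx² + (f_v + f_ty)²] = √[5.229² + (3.157 + 5.389)²] = 10.02 kip/in.
Capacity per unit length: φr_n = 0.75 × 0.6 × 100 × (0.707 × 0.625) = 19.88 kip/in.
10.02 ≤ 19.88 → adequate.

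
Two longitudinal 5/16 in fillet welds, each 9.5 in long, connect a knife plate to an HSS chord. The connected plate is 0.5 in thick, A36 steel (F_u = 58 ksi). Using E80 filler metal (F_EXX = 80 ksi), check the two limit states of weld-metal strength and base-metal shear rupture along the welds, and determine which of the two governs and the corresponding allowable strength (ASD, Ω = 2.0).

R_n/Ω ≈ 101 kip (weld metal governs)

t_e = 0.707 × 0.3125 = 0.2209 in; L = 19 in.
Weld metal: R_n/Ω = (1/2.0) × 0.6 × 80 × 0.2209 × 19 = 100.7 kip.
Base metal (shear rupture): R_n/Ω = (1/2.0) × 0.6 × 58 × 0.5 × 19 = 165.3 kip.
Governing: weld metal.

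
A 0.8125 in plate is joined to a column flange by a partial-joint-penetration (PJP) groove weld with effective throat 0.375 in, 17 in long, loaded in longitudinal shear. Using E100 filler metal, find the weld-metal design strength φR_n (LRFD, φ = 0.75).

E100XX → F_EXX = 100 ksi.
Effective throat (given) t_e = 0.375 in.
A_we = 0.375 × 17 = 6.375 in².
F_nw = 0.6 F_EXX = 60 ksi.
φR_n = 0.75 × 60 × 6.375 = 286.9 kip.

φR_n ≈ 287 kip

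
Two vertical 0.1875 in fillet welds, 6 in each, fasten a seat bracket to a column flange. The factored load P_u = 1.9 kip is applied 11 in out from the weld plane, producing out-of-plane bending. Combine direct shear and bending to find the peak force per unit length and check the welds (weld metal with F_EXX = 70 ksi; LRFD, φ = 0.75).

f_max ≈ 1.75 kip/in; adequate

L_w = 2 × 6 = 12 in; section modulus (unit throat) S = 2 × L²/6 = 12 in².
Direct shear f_v = P/L_w = 1.9/12 = 0.1583 kip/in.
Moment M = P × e = 1.9 × 11 = 20.9 kip·in; bending f_b = M/S = 1.742 kip/in.
f_max = √(f_v² + f_b²) = √(0.1583² + 1.742²) = 1.749 kip/in.
φr_n = 0.75 × 0.6 × 70 × (0.707 × 0.1875) = 4.176 kip/in → adequate.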